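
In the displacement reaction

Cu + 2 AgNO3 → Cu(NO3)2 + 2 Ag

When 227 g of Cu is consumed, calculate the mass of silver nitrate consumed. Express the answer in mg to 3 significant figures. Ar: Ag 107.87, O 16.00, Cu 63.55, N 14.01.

1210000 mg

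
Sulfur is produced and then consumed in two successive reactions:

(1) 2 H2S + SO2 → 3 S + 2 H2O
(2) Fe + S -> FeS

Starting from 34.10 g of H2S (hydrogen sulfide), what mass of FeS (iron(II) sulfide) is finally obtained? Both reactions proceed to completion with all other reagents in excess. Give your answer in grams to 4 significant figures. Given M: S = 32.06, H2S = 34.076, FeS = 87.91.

n(H2S) = 34.100 / 34.076 = 1.0007 mol.
Step 1 gives a 2:3 ratio of H2S to S, so n(S) = 1.5011 mol.
In step 2 the S:FeS ratio is 1:1, so n(FeS) = 1.5011 mol.
Mass of FeS = 1.5011 × 87.91 = 131.96 g.

132.0 g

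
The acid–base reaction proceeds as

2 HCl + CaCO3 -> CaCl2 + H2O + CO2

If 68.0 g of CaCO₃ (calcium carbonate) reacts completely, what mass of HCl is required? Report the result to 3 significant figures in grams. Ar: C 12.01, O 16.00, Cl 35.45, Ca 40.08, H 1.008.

M(CaCO3) = 40.08 + 12.01 + 3(16.00) = 100.09 g/mol.
M(HCl) = 1.008 + 35.45 = 36.458 g/mol.
n(CaCO3) = 68.00 g / 100.09 g/mol = 0.6794 mol.
From the equation the CaCO3:HCl mole ratio is 1:2, so n(HCl) = 0.6794 × 2/1 = 1.359 mol.
Mass of HCl = 1.359 mol × 36.458 g/mol = 49.54 g.

49.5 g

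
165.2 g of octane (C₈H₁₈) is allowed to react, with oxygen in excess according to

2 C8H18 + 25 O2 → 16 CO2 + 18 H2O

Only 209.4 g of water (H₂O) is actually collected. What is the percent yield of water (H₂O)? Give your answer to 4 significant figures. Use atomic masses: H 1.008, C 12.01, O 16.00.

89.29 %

M(C8H18) = 8(12.01) + 18(1.008) = 114.224 g/mol.
M(H2O) = 2(1.008) + 16.00 = 18.016 g/mol.
n(C8H18) = 165.20 g / 114.224 g/mol = 1.4463 mol.
From the equation the C8H18:H2O mole ratio is 2:18, so n(H2O) = 1.4463 × 18/2 = 13.017 mol.
Mass of H2O = 13.017 mol × 18.016 g/mol = 234.51 g.
This is the theoretical yield. Percent yield = 209.4 g / 234.51 g × 100% = 89.294%.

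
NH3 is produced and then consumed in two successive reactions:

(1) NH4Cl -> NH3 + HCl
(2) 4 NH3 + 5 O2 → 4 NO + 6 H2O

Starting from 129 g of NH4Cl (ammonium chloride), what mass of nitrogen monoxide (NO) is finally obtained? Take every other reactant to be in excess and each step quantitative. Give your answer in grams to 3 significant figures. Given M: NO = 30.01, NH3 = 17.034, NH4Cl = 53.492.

72.4 g

n(NH4Cl) = 129.0 / 53.492 = 2.412 mol.
Step 1 gives a 1:1 ratio of NH4Cl to NH3, so n(NH3) = 2.412 mol.
In step 2 the NH3:NO ratio is 4:4, so n(NO) = 2.412 mol.
Mass of NO = 2.412 × 30.01 = 72.37 g.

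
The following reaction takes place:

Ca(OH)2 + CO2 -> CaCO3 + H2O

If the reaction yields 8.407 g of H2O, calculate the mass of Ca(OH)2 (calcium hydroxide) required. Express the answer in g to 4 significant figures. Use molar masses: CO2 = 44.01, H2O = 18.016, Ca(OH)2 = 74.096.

34.58 g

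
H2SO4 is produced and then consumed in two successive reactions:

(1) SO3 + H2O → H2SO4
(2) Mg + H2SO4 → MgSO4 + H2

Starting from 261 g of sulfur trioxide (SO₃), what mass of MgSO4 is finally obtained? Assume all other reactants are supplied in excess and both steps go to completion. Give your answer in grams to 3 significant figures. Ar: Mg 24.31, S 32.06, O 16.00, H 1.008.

392 g

M(SO3) = 32.06 + 3(16.00) = 80.06 g/mol.
M(MgSO4) = 24.31 + 32.06 + 4(16.00) = 120.37 g/mol.
n(SO3) = 261.0 / 80.06 = 3.260 mol.
Step 1 gives a 1:1 ratio of SO3 to H2SO4, so n(H2SO4) = 3.260 mol.
In step 2 the H2SO4:MgSO4 ratio is 1:1, so n(MgSO4) = 3.260 mol.
Mass of MgSO4 = 3.260 × 120.37 = 392.4 g.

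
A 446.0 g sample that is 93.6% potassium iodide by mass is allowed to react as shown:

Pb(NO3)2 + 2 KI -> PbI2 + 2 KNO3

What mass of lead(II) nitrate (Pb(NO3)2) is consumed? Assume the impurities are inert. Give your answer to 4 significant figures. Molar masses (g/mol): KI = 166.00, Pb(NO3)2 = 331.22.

416.5 g

Mass of pure KI = 446.0 g × 0.936 = 417.46 g.
n(KI) = 417.46 g / 166.00 g/mol = 2.5148 mol.
From the equation the KI:Pb(NO3)2 mole ratio is 2:1, so n(Pb(NO3)2) = 2.5148 × 1/2 = 1.2574 mol.
Mass of Pb(NO3)2 = 1.2574 mol × 331.22 g/mol = 416.48 g.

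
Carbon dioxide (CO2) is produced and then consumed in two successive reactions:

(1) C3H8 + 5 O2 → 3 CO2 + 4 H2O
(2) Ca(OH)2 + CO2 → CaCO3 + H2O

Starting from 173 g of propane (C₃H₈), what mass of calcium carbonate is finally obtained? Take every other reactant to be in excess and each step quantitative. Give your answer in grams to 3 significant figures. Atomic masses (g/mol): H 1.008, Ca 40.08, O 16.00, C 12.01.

1180 g

M(C3H8) = 3(12.01) + 8(1.008) = 44.094 g/mol.
M(CaCO3) = 40.08 + 12.01 + 3(16.00) = 100.09 g/mol.
n(C3H8) = 173.0 / 44.094 = 3.923 mol.
Step 1 gives a 1:3 ratio of C3H8 to CO2, so n(CO2) = 11.77 mol.
In step 2 the CO2:CaCO3 ratio is 1:1, so n(CaCO3) = 11.77 mol.
Mass of CaCO3 = 11.77 × 100.09 = 1178 g.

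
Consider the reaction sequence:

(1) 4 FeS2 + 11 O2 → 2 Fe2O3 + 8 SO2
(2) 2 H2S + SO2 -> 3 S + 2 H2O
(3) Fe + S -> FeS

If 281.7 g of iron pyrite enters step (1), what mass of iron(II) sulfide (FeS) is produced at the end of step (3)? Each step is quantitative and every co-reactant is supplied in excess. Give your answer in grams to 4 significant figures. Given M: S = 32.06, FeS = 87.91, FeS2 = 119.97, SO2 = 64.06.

1239 g

n(FeS2) = 281.7 / 119.97 = 2.3481 mol.
Reaction (1): FeS2→SO2 ratio 4:8 ⇒ n(SO2) = 4.6962 mol.
Reaction (2): SO2→S ratio 1:3 ⇒ n(S) = 14.089 mol.
Reaction (3): S→FeS ratio 1:1 ⇒ n(FeS) = 14.089 mol.
Mass of FeS = 14.089 × 87.91 = 1238.5 g.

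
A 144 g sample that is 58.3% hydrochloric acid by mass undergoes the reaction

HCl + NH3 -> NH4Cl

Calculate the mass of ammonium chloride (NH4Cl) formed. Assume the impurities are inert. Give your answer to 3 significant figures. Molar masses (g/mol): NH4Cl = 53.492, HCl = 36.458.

123 g

Mass of pure HCl = 144 g × 0.583 = 83.95 g.
n(HCl) = 83.95 g / 36.458 g/mol = 2.303 mol.
From the equation the HCl:NH4Cl mole ratio is 1:1, so n(NH4Cl) = 2.303 × 1/1 = 2.303 mol.
Mass of NH4Cl = 2.303 mol × 53.492 g/mol = 123.2 g.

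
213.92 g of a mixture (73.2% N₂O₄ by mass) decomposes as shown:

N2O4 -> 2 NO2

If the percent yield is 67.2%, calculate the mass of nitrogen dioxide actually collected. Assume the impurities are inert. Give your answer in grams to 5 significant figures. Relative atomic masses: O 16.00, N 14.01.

105.23 g

Pure N2O4 available = 213.92 g × 0.732 = 156.589 g.
M(N2O4) = 2(14.01) + 4(16.00) = 92.02 g/mol.
M(NO2) = 14.01 + 2(16.00) = 46.01 g/mol.
n(N2O4) = 156.589 g / 92.02 g/mol = 1.70169 mol.
From the equation the N2O4:NO2 mole ratio is 1:2, so n(NO2) = 1.70169 × 2/1 = 3.40338 mol.
Mass of NO2 = 3.40338 mol × 46.01 g/mol = 156.589 g.
Actual mass collected = 156.589 g × 0.672 = 105.228 g.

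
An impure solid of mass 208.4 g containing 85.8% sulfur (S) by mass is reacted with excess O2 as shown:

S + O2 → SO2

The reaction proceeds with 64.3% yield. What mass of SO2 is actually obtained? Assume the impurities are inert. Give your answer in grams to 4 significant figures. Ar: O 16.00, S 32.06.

Pure S available = 208.4 g × 0.858 = 178.81 g.
M(S) = 32.06 g/mol.
M(SO2) = 32.06 + 2(16.00) = 64.06 g/mol.
n(S) = 178.81 g / 32.06 g/mol = 5.5773 mol.
From the equation the S:SO2 mole ratio is 1:1, so n(SO2) = 5.5773 × 1/1 = 5.5773 mol.
Mass of SO2 = 5.5773 mol × 64.06 g/mol = 357.28 g.
Actual mass collected = 357.28 g × 0.643 = 229.73 g.

229.7 g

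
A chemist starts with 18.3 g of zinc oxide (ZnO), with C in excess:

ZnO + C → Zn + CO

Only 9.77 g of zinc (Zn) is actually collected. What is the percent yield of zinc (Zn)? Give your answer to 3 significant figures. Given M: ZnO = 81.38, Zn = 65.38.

66.5 %

n(ZnO) = 18.30 g / 81.38 g/mol = 0.2249 mol.
From the equation the ZnO:Zn mole ratio is 1:1, so n(Zn) = 0.2249 × 1/1 = 0.2249 mol.
Mass of Zn = 0.2249 mol × 65.38 g/mol = 14.70 g.
This is the theoretical yield. Percent yield = 9.77 g / 14.70 g × 100% = 66.45%.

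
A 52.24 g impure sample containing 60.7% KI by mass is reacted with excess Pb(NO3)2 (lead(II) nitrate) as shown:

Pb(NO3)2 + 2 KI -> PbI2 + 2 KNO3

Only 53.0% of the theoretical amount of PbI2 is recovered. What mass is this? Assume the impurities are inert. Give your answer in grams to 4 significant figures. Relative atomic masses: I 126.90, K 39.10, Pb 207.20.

Pure KI available = 52.24 g × 0.607 = 31.710 g.
M(KI) = 39.10 + 126.90 = 166.00 g/mol.
M(PbI2) = 207.20 + 2(126.90) = 461.00 g/mol.
n(KI) = 31.710 g / 166.00 g/mol = 0.19102 mol.
From the equation the KI:PbI2 mole ratio is 2:1, so n(PbI2) = 0.19102 × 1/2 = 0.095511 mol.
Mass of PbI2 = 0.095511 mol × 461.00 g/mol = 44.031 g.
Actual mass collected = 44.031 g × 0.530 = 23.336 g.

23.34 g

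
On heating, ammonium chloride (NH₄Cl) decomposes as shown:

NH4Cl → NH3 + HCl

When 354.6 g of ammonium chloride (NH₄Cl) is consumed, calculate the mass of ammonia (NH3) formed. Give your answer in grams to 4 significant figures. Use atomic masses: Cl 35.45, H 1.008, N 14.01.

M(NH4Cl) = 14.01 + 4(1.008) + 35.45 = 53.492 g/mol.
M(NH3) = 14.01 + 3(1.008) = 17.034 g/mol.
n(NH4Cl) = 354.60 g / 53.492 g/mol = 6.6290 mol.
From the equation the NH4Cl:NH3 mole ratio is 1:1, so n(NH3) = 6.6290 × 1/1 = 6.6290 mol.
Mass of NH3 = 6.6290 mol × 17.034 g/mol = 112.92 g.

112.9 g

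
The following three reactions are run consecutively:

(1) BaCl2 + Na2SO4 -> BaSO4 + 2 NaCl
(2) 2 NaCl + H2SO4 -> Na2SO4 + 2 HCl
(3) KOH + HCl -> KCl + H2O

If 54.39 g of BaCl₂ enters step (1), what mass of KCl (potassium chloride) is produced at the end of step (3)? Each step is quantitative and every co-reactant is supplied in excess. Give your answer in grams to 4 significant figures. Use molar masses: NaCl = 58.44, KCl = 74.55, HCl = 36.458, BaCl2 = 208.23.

38.95 g

n(BaCl2) = 54.39 / 208.23 = 0.26120 mol.
Reaction (1): BaCl2→NaCl ratio 1:2 ⇒ n(NaCl) = 0.52240 mol.
Reaction (2): NaCl→HCl ratio 2:2 ⇒ n(HCl) = 0.52240 mol.
Reaction (3): HCl→KCl ratio 1:1 ⇒ n(KCl) = 0.52240 mol.
Mass of KCl = 0.52240 × 74.55 = 38.945 g.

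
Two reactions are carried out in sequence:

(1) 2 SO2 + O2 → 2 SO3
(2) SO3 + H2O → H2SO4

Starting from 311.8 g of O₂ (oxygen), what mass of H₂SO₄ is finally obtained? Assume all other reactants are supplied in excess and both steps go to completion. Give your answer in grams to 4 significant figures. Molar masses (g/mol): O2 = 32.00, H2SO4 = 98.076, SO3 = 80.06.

n(O2) = 311.80 / 32.00 = 9.7438 mol.
Step 1 gives a 1:2 ratio of O2 to SO3, so n(SO3) = 19.488 mol.
In step 2 the SO3:H2SO4 ratio is 1:1, so n(H2SO4) = 19.488 mol.
Mass of H2SO4 = 19.488 × 98.076 = 1911.3 g.

1911 g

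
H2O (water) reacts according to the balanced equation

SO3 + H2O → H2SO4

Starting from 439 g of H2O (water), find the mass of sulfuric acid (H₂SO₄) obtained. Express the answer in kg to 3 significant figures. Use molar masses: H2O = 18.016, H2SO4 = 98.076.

2.39 kg

n(H2O) = 439.0 g / 18.016 g/mol = 24.37 mol.
From the equation the H2O:H2SO4 mole ratio is 1:1, so n(H2SO4) = 24.37 × 1/1 = 24.37 mol.
Mass of H2SO4 = 24.37 mol × 98.076 g/mol = 2390 g.
Converting to kg: 2390 g = 2.39 kg.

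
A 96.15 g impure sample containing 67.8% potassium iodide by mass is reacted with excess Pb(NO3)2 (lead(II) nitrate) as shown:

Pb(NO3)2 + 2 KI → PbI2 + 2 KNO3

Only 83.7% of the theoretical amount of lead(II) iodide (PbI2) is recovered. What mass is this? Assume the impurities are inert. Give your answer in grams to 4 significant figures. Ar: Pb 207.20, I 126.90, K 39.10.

Pure KI available = 96.15 g × 0.678 = 65.190 g.
M(KI) = 39.10 + 126.90 = 166.00 g/mol.
M(PbI2) = 207.20 + 2(126.90) = 461.00 g/mol.
n(KI) = 65.190 g / 166.00 g/mol = 0.39271 mol.
From the equation the KI:PbI2 mole ratio is 2:1, so n(PbI2) = 0.39271 × 1/2 = 0.19635 mol.
Mass of PbI2 = 0.19635 mol × 461.00 g/mol = 90.519 g.
Actual mass collected = 90.519 g × 0.837 = 75.765 g.

75.76 g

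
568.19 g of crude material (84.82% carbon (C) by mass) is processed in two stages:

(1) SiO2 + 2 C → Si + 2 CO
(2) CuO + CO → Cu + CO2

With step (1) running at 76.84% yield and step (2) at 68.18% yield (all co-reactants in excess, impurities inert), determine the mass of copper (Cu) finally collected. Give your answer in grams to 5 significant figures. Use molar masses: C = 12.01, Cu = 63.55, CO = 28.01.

1336.0 g

Pure C = 568.19 × 0.8482 = 481.939 g.
n(C) = 481.939 / 12.01 = 40.1281 mol.
Step 1 (C:CO = 2:2): theoretical n(CO) = 40.1281 mol; at 76.84% yield, n(CO) = 30.8344 mol.
Step 2 (CO:Cu = 1:1): theoretical n(Cu) = 30.8344 mol, so theoretical mass = 30.8344 × 63.55 = 1959.53 g.
At 68.18% yield, actual mass of Cu = 1959.53 × 0.6818 = 1336.01 g.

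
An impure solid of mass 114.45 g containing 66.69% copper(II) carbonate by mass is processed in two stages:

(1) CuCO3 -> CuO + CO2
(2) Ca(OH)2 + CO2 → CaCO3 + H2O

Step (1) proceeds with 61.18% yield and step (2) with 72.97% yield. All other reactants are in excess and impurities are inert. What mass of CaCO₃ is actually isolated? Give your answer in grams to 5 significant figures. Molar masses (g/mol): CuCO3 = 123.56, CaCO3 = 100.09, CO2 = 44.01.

27.602 g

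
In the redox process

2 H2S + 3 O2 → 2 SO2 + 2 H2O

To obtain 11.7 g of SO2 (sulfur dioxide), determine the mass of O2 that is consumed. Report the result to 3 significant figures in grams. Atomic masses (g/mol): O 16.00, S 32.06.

8.77 g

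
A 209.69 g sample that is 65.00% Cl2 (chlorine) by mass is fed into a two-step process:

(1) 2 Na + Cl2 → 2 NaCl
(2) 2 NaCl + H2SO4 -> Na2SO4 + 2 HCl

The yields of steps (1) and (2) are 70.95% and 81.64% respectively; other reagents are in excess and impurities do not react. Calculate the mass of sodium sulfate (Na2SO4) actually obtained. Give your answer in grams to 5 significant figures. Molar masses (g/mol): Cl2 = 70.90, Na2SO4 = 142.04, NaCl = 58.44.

Pure Cl2 = 209.69 × 0.6500 = 136.298 g.
n(Cl2) = 136.298 / 70.90 = 1.92240 mol.
Step 1 (Cl2:NaCl = 1:2): theoretical n(NaCl) = 3.84481 mol; at 70.95% yield, n(NaCl) = 2.72789 mol.
Step 2 (NaCl:Na2SO4 = 2:1): theoretical n(Na2SO4) = 1.36395 mol, so theoretical mass = 1.36395 × 142.04 = 193.735 g.
At 81.64% yield, actual mass of Na2SO4 = 193.735 × 0.8164 = 158.165 g.

158.17 g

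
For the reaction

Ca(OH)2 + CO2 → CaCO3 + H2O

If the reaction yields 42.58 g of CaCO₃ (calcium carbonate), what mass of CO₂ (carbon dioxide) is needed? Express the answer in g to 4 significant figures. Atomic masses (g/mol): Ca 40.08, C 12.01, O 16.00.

18.72 g

M(CaCO3) = 40.08 + 12.01 + 3(16.00) = 100.09 g/mol.
M(CO2) = 12.01 + 2(16.00) = 44.01 g/mol.
n(CaCO3) = 42.580 g / 100.09 g/mol = 0.42542 mol.
From the equation the CaCO3:CO2 mole ratio is 1:1, so n(CO2) = 0.42542 × 1/1 = 0.42542 mol.
Mass of CO2 = 0.42542 mol × 44.01 g/mol = 18.723 g.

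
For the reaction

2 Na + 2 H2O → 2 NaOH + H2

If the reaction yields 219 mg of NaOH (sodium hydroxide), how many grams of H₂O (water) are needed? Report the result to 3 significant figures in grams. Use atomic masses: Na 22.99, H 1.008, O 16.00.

0.0986 g

M(NaOH) = 22.99 + 16.00 + 1.008 = 39.998 g/mol.
M(H2O) = 2(1.008) + 16.00 = 18.016 g/mol.
Convert: 219 mg = 0.2190 g.
n(NaOH) = 0.2190 g / 39.998 g/mol = 0.005475 mol.
From the equation the NaOH:H2O mole ratio is 2:2, so n(H2O) = 0.005475 × 2/2 = 0.005475 mol.
Mass of H2O = 0.005475 mol × 18.016 g/mol = 0.09864 g.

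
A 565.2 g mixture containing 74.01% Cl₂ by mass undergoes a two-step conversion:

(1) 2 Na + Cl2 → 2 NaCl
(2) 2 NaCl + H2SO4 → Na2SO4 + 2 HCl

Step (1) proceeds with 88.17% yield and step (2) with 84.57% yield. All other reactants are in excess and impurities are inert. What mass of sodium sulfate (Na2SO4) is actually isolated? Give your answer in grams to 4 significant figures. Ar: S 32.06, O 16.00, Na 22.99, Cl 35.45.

Pure Cl2 = 565.2 × 0.7401 = 418.30 g.
M(Cl2) = 2(35.45) = 70.90 g/mol.
M(Na2SO4) = 2(22.99) + 32.06 + 4(16.00) = 142.04 g/mol.
n(Cl2) = 418.30 / 70.90 = 5.8999 mol.
Step 1 (Cl2:NaCl = 1:2): theoretical n(NaCl) = 11.800 mol; at 88.17% yield, n(NaCl) = 10.404 mol.
Step 2 (NaCl:Na2SO4 = 2:1): theoretical n(Na2SO4) = 5.2020 mol, so theoretical mass = 5.2020 × 142.04 = 738.89 g.
At 84.57% yield, actual mass of Na2SO4 = 738.89 × 0.8457 = 624.88 g.

624.9 g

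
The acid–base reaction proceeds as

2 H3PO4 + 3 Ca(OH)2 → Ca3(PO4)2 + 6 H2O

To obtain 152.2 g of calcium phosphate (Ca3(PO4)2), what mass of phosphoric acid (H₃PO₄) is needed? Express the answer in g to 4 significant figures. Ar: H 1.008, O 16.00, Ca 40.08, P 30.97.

M(Ca3(PO4)2) = 3(40.08) + 2(30.97) + 8(16.00) = 310.18 g/mol.
M(H3PO4) = 3(1.008) + 30.97 + 4(16.00) = 97.994 g/mol.
n(Ca3(PO4)2) = 152.20 g / 310.18 g/mol = 0.49068 mol.
From the equation the Ca3(PO4)2:H3PO4 mole ratio is 1:2, so n(H3PO4) = 0.49068 × 2/1 = 0.98137 mol.
Mass of H3PO4 = 0.98137 mol × 97.994 g/mol = 96.168 g.

96.17 g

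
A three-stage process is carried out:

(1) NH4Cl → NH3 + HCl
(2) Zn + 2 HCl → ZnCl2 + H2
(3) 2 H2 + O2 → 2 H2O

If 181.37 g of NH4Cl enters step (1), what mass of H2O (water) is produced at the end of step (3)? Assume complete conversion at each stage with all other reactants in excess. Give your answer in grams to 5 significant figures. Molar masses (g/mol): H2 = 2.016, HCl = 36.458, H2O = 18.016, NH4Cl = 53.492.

30.543 g

n(NH4Cl) = 181.37 / 53.492 = 3.39060 mol.
Reaction (1): NH4Cl→HCl ratio 1:1 ⇒ n(HCl) = 3.39060 mol.
Reaction (2): HCl→H2 ratio 2:1 ⇒ n(H2) = 1.69530 mol.
Reaction (3): H2→H2O ratio 2:2 ⇒ n(H2O) = 1.69530 mol.
Mass of H2O = 1.69530 × 18.016 = 30.5425 g.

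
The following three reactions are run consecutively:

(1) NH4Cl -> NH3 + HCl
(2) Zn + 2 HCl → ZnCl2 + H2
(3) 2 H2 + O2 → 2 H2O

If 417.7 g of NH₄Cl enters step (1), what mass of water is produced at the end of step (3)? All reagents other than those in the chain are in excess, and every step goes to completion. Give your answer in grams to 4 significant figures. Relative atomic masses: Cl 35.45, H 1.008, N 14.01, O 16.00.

70.34 g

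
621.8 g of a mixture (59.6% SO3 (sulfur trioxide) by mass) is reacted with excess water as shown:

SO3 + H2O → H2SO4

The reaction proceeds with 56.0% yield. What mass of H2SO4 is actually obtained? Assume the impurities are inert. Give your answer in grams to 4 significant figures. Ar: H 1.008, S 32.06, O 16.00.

254.2 g

Pure SO3 available = 621.8 g × 0.596 = 370.59 g.
M(SO3) = 32.06 + 3(16.00) = 80.06 g/mol.
M(H2SO4) = 2(1.008) + 32.06 + 4(16.00) = 98.076 g/mol.
n(SO3) = 370.59 g / 80.06 g/mol = 4.6289 mol.
From the equation the SO3:H2SO4 mole ratio is 1:1, so n(H2SO4) = 4.6289 × 1/1 = 4.6289 mol.
Mass of H2SO4 = 4.6289 mol × 98.076 g/mol = 453.99 g.
Actual mass collected = 453.99 g × 0.560 = 254.23 g.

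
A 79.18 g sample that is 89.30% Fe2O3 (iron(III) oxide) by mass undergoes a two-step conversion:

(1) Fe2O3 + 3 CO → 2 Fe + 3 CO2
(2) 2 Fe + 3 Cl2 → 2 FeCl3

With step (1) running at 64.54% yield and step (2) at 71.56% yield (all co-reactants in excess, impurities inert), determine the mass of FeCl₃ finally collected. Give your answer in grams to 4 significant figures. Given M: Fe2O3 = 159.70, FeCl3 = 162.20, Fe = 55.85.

66.33 g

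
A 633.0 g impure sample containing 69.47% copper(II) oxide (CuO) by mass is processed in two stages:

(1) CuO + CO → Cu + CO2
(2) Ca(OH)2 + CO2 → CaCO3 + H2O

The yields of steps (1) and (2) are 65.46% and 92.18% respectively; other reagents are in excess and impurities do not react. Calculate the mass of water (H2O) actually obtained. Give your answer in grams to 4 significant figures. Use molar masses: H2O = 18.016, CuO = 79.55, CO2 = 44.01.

Pure CuO = 633.0 × 0.6947 = 439.75 g.
n(CuO) = 439.75 / 79.55 = 5.5279 mol.
Step 1 (CuO:CO2 = 1:1): theoretical n(CO2) = 5.5279 mol; at 65.46% yield, n(CO2) = 3.6186 mol.
Step 2 (CO2:H2O = 1:1): theoretical n(H2O) = 3.6186 mol, so theoretical mass = 3.6186 × 18.016 = 65.192 g.
At 92.18% yield, actual mass of H2O = 65.192 × 0.9218 = 60.094 g.

60.09 g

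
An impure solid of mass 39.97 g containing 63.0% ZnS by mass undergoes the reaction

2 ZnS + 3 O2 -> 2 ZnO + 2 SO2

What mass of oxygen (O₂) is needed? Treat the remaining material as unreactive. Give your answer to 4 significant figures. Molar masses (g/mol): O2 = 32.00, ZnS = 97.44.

Mass of pure ZnS = 39.97 g × 0.630 = 25.181 g.
n(ZnS) = 25.181 g / 97.44 g/mol = 0.25843 mol.
From the equation the ZnS:O2 mole ratio is 2:3, so n(O2) = 0.25843 × 3/2 = 0.38764 mol.
Mass of O2 = 0.38764 mol × 32.00 g/mol = 12.404 g.

12.40 g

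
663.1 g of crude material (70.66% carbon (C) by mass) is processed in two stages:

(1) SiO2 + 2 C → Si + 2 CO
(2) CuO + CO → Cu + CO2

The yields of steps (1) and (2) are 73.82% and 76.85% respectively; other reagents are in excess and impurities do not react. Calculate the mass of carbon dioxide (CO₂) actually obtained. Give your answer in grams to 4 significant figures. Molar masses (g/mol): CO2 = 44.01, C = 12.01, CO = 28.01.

974.0 g

Pure C = 663.1 × 0.7066 = 468.55 g.
n(C) = 468.55 / 12.01 = 39.013 mol.
Step 1 (C:CO = 2:2): theoretical n(CO) = 39.013 mol; at 73.82% yield, n(CO) = 28.799 mol.
Step 2 (CO:CO2 = 1:1): theoretical n(CO2) = 28.799 mol, so theoretical mass = 28.799 × 44.01 = 1267.5 g.
At 76.85% yield, actual mass of CO2 = 1267.5 × 0.7685 = 974.04 g.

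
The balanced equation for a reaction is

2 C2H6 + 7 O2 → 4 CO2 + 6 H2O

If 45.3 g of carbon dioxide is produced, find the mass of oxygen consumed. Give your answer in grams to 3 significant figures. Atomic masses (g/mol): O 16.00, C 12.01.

57.6 g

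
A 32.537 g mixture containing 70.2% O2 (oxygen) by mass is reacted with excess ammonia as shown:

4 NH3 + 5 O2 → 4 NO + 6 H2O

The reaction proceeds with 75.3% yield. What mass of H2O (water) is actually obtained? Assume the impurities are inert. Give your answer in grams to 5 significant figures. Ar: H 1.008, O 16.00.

Pure O2 available = 32.537 g × 0.702 = 22.8410 g.
M(O2) = 2(16.00) = 32.00 g/mol.
M(H2O) = 2(1.008) + 16.00 = 18.016 g/mol.
n(O2) = 22.8410 g / 32.00 g/mol = 0.713780 mol.
From the equation the O2:H2O mole ratio is 5:6, so n(H2O) = 0.713780 × 6/5 = 0.856537 mol.
Mass of H2O = 0.856537 mol × 18.016 g/mol = 15.4314 g.
Actual mass collected = 15.4314 g × 0.753 = 11.6198 g.

11.620 g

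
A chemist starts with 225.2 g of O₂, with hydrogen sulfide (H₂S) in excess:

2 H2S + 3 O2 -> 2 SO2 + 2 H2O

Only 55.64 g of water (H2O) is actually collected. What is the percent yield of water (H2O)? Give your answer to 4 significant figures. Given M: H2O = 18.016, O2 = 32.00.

65.83 %

n(O2) = 225.20 g / 32.00 g/mol = 7.0375 mol.
From the equation the O2:H2O mole ratio is 3:2, so n(H2O) = 7.0375 × 2/3 = 4.6917 mol.
Mass of H2O = 4.6917 mol × 18.016 g/mol = 84.525 g.
This is the theoretical yield. Percent yield = 55.64 g / 84.525 g × 100% = 65.827%.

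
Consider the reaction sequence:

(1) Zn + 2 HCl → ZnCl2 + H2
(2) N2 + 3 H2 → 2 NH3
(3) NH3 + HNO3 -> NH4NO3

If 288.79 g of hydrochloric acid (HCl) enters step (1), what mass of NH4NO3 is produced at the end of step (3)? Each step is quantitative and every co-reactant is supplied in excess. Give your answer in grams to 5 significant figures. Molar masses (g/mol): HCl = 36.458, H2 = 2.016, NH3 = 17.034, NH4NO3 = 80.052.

211.37 g

n(HCl) = 288.79 / 36.458 = 7.92117 mol.
Reaction (1): HCl→H2 ratio 2:1 ⇒ n(H2) = 3.96058 mol.
Reaction (2): H2→NH3 ratio 3:2 ⇒ n(NH3) = 2.64039 mol.
Reaction (3): NH3→NH4NO3 ratio 1:1 ⇒ n(NH4NO3) = 2.64039 mol.
Mass of NH4NO3 = 2.64039 × 80.052 = 211.368 g.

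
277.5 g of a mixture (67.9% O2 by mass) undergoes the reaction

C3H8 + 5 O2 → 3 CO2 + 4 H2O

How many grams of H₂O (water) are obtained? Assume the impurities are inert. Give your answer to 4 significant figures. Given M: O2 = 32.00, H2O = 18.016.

84.87 g

Mass of pure O2 = 277.5 g × 0.679 = 188.42 g.
n(O2) = 188.42 g / 32.00 g/mol = 5.8882 mol.
From the equation the O2:H2O mole ratio is 5:4, so n(H2O) = 5.8882 × 4/5 = 4.7106 mol.
Mass of H2O = 4.7106 mol × 18.016 g/mol = 84.865 g.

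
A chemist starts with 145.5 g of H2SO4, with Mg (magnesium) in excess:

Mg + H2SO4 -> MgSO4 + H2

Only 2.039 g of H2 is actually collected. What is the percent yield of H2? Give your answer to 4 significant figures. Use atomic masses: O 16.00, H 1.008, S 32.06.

68.18 %

M(H2SO4) = 2(1.008) + 32.06 + 4(16.00) = 98.076 g/mol.
M(H2) = 2(1.008) = 2.016 g/mol.
n(H2SO4) = 145.50 g / 98.076 g/mol = 1.4835 mol.
From the equation the H2SO4:H2 mole ratio is 1:1, so n(H2) = 1.4835 × 1/1 = 1.4835 mol.
Mass of H2 = 1.4835 mol × 2.016 g/mol = 2.9908 g.
This is the theoretical yield. Percent yield = 2.039 g / 2.9908 g × 100% = 68.175%.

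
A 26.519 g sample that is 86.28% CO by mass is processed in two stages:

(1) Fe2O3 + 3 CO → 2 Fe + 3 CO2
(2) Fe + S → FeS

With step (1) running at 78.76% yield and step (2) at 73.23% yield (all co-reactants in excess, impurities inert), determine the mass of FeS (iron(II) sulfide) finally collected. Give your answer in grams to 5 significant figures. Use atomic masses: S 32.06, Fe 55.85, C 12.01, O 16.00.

Pure CO = 26.519 × 0.8628 = 22.8806 g.
M(CO) = 12.01 + 16.00 = 28.01 g/mol.
M(FeS) = 55.85 + 32.06 = 87.91 g/mol.
n(CO) = 22.8806 / 28.01 = 0.816872 mol.
Step 1 (CO:Fe = 3:2): theoretical n(Fe) = 0.544582 mol; at 78.76% yield, n(Fe) = 0.428912 mol.
Step 2 (Fe:FeS = 1:1): theoretical n(FeS) = 0.428912 mol, so theoretical mass = 0.428912 × 87.91 = 37.7057 g.
At 73.23% yield, actual mass of FeS = 37.7057 × 0.7323 = 27.6119 g.

27.612 g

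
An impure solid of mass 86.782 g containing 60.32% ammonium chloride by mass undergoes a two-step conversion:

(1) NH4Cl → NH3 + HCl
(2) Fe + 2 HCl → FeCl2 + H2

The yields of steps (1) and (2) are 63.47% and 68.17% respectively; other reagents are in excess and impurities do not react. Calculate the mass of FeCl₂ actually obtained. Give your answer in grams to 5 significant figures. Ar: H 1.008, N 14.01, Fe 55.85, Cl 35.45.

Pure NH4Cl = 86.782 × 0.6032 = 52.3469 g.
M(NH4Cl) = 14.01 + 4(1.008) + 35.45 = 53.492 g/mol.
M(FeCl2) = 55.85 + 2(35.45) = 126.75 g/mol.
n(NH4Cl) = 52.3469 / 53.492 = 0.978593 mol.
Step 1 (NH4Cl:HCl = 1:1): theoretical n(HCl) = 0.978593 mol; at 63.47% yield, n(HCl) = 0.621113 mol.
Step 2 (HCl:FeCl2 = 2:1): theoretical n(FeCl2) = 0.310557 mol, so theoretical mass = 0.310557 × 126.75 = 39.3630 g.
At 68.17% yield, actual mass of FeCl2 = 39.3630 × 0.6817 = 26.8338 g.

26.834 g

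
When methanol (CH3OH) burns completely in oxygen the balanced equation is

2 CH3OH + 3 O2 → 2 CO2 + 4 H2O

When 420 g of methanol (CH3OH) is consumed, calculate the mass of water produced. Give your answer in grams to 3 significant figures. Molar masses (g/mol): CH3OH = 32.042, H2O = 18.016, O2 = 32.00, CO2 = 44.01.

472 g

n(CH3OH) = 420.0 g / 32.042 g/mol = 13.11 mol.
From the equation the CH3OH:H2O mole ratio is 2:4, so n(H2O) = 13.11 × 4/2 = 26.22 mol.
Mass of H2O = 26.22 mol × 18.016 g/mol = 472.3 g.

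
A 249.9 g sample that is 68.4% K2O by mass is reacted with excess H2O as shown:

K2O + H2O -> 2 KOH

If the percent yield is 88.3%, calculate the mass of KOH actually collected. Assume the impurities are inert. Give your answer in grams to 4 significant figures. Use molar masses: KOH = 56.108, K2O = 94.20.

179.8 g

Pure K2O available = 249.9 g × 0.684 = 170.93 g.
n(K2O) = 170.93 g / 94.20 g/mol = 1.8146 mol.
From the equation the K2O:KOH mole ratio is 1:2, so n(KOH) = 1.8146 × 2/1 = 3.6291 mol.
Mass of KOH = 3.6291 mol × 56.108 g/mol = 203.62 g.
Actual mass collected = 203.62 g × 0.883 = 179.80 g.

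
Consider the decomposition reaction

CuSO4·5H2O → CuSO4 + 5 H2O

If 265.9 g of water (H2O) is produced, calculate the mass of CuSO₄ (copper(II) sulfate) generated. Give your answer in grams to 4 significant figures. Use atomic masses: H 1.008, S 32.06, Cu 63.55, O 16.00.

M(H2O) = 2(1.008) + 16.00 = 18.016 g/mol.
M(CuSO4) = 63.55 + 32.06 + 4(16.00) = 159.61 g/mol.
n(H2O) = 265.90 g / 18.016 g/mol = 14.759 mol.
From the equation the H2O:CuSO4 mole ratio is 5:1, so n(CuSO4) = 14.759 × 1/5 = 2.9518 mol.
Mass of CuSO4 = 2.9518 mol × 159.61 g/mol = 471.14 g.

471.1 g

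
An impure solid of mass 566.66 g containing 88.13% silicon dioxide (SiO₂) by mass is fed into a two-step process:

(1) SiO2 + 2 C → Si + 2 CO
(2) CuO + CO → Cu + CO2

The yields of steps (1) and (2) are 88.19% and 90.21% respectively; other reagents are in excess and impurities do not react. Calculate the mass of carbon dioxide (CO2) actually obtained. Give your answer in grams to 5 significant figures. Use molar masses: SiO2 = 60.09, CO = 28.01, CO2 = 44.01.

581.97 g

Pure SiO2 = 566.66 × 0.8813 = 499.397 g.
n(SiO2) = 499.397 / 60.09 = 8.31082 mol.
Step 1 (SiO2:CO = 1:2): theoretical n(CO) = 16.6216 mol; at 88.19% yield, n(CO) = 14.6586 mol.
Step 2 (CO:CO2 = 1:1): theoretical n(CO2) = 14.6586 mol, so theoretical mass = 14.6586 × 44.01 = 645.126 g.
At 90.21% yield, actual mass of CO2 = 645.126 × 0.9021 = 581.969 g.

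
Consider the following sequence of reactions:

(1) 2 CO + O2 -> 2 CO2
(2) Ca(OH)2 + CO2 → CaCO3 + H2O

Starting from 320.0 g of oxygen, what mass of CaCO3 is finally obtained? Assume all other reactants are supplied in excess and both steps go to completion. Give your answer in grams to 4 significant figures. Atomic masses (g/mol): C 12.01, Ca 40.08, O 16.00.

M(O2) = 2(16.00) = 32.00 g/mol.
M(CaCO3) = 40.08 + 12.01 + 3(16.00) = 100.09 g/mol.
n(O2) = 320.00 / 32.00 = 10.000 mol.
Step 1 gives a 1:2 ratio of O2 to CO2, so n(CO2) = 20.000 mol.
In step 2 the CO2:CaCO3 ratio is 1:1, so n(CaCO3) = 20.000 mol.
Mass of CaCO3 = 20.000 × 100.09 = 2001.8 g.

2002 g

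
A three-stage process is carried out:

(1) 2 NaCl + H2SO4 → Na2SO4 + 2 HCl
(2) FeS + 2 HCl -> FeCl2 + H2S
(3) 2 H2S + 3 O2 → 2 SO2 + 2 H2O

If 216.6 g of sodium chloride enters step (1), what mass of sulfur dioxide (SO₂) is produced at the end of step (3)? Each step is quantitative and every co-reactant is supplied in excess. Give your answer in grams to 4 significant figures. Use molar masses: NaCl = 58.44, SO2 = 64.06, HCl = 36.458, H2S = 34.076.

118.7 g

n(NaCl) = 216.6 / 58.44 = 3.7064 mol.
Reaction (1): NaCl→HCl ratio 2:2 ⇒ n(HCl) = 3.7064 mol.
Reaction (2): HCl→H2S ratio 2:1 ⇒ n(H2S) = 1.8532 mol.
Reaction (3): H2S→SO2 ratio 2:2 ⇒ n(SO2) = 1.8532 mol.
Mass of SO2 = 1.8532 × 64.06 = 118.71 g.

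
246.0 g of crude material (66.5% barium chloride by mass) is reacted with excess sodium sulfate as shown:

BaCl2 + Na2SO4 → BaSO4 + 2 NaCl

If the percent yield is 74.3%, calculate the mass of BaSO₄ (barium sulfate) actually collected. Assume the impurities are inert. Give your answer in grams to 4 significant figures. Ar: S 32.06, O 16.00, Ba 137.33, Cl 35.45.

Pure BaCl2 available = 246.0 g × 0.665 = 163.59 g.
M(BaCl2) = 137.33 + 2(35.45) = 208.23 g/mol.
M(BaSO4) = 137.33 + 32.06 + 4(16.00) = 233.39 g/mol.
n(BaCl2) = 163.59 g / 208.23 g/mol = 0.78562 mol.
From the equation the BaCl2:BaSO4 mole ratio is 1:1, so n(BaSO4) = 0.78562 × 1/1 = 0.78562 mol.
Mass of BaSO4 = 0.78562 mol × 233.39 g/mol = 183.36 g.
Actual mass collected = 183.36 g × 0.743 = 136.23 g.

136.2 g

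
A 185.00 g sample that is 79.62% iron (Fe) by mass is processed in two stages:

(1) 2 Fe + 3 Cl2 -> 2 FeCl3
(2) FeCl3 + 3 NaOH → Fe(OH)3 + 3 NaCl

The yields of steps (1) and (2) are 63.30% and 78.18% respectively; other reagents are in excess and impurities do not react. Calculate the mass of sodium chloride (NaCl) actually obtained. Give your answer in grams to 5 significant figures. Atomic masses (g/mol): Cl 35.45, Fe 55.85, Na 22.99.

228.82 g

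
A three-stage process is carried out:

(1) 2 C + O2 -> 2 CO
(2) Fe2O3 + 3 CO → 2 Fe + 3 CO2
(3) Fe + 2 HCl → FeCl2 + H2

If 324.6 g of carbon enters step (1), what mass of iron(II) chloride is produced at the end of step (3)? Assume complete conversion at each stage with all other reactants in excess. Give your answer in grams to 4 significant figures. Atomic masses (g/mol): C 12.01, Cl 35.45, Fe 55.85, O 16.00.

M(C) = 12.01 g/mol.
M(FeCl2) = 55.85 + 2(35.45) = 126.75 g/mol.
n(C) = 324.6 / 12.01 = 27.027 mol.
Reaction (1): C→CO ratio 2:2 ⇒ n(CO) = 27.027 mol.
Reaction (2): CO→Fe ratio 3:2 ⇒ n(Fe) = 18.018 mol.
Reaction (3): Fe→FeCl2 ratio 1:1 ⇒ n(FeCl2) = 18.018 mol.
Mass of FeCl2 = 18.018 × 126.75 = 2283.8 g.

2284 g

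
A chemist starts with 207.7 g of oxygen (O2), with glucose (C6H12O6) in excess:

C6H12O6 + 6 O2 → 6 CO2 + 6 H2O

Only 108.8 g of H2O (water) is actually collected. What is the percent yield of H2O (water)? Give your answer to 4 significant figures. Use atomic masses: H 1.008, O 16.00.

M(O2) = 2(16.00) = 32.00 g/mol.
M(H2O) = 2(1.008) + 16.00 = 18.016 g/mol.
n(O2) = 207.70 g / 32.00 g/mol = 6.4906 mol.
From the equation the O2:H2O mole ratio is 6:6, so n(H2O) = 6.4906 × 6/6 = 6.4906 mol.
Mass of H2O = 6.4906 mol × 18.016 g/mol = 116.94 g.
This is the theoretical yield. Percent yield = 108.8 g / 116.94 g × 100% = 93.043%.

93.04 %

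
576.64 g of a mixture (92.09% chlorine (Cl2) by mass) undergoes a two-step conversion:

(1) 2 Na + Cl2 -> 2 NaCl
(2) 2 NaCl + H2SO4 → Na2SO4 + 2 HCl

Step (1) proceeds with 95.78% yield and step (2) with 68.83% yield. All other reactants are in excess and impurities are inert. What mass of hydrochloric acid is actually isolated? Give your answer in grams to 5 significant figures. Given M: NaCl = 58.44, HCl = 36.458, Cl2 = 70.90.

360.04 g

Pure Cl2 = 576.64 × 0.9209 = 531.028 g.
n(Cl2) = 531.028 / 70.90 = 7.48981 mol.
Step 1 (Cl2:NaCl = 1:2): theoretical n(NaCl) = 14.9796 mol; at 95.78% yield, n(NaCl) = 14.3475 mol.
Step 2 (NaCl:HCl = 2:2): theoretical n(HCl) = 14.3475 mol, so theoretical mass = 14.3475 × 36.458 = 523.081 g.
At 68.83% yield, actual mass of HCl = 523.081 × 0.6883 = 360.036 g.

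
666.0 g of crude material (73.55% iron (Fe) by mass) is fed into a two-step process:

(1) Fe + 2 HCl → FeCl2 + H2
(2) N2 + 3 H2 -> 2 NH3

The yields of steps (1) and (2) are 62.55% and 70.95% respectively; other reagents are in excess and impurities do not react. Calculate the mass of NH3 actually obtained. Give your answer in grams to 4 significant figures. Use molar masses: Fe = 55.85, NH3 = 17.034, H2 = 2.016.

44.20 g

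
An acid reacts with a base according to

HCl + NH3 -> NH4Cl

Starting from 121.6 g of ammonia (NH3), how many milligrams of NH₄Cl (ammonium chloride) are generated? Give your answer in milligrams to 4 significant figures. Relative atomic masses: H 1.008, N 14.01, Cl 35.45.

M(NH3) = 14.01 + 3(1.008) = 17.034 g/mol.
M(NH4Cl) = 14.01 + 4(1.008) + 35.45 = 53.492 g/mol.
n(NH3) = 121.60 g / 17.034 g/mol = 7.1387 mol.
From the equation the NH3:NH4Cl mole ratio is 1:1, so n(NH4Cl) = 7.1387 × 1/1 = 7.1387 mol.
Mass of NH4Cl = 7.1387 mol × 53.492 g/mol = 381.86 g.
Converting to mg: 381.86 g = 381900 mg.

381900 mg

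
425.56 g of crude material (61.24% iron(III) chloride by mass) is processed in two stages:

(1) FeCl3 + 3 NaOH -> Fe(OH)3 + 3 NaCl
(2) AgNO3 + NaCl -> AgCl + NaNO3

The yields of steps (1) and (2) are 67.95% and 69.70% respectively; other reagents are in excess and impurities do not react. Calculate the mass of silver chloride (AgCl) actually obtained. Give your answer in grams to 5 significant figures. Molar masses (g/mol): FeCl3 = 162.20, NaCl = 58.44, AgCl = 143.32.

Pure FeCl3 = 425.56 × 0.6124 = 260.613 g.
n(FeCl3) = 260.613 / 162.20 = 1.60674 mol.
Step 1 (FeCl3:NaCl = 1:3): theoretical n(NaCl) = 4.82021 mol; at 67.95% yield, n(NaCl) = 3.27534 mol.
Step 2 (NaCl:AgCl = 1:1): theoretical n(AgCl) = 3.27534 mol, so theoretical mass = 3.27534 × 143.32 = 469.421 g.
At 69.70% yield, actual mass of AgCl = 469.421 × 0.6970 = 327.187 g.

327.19 g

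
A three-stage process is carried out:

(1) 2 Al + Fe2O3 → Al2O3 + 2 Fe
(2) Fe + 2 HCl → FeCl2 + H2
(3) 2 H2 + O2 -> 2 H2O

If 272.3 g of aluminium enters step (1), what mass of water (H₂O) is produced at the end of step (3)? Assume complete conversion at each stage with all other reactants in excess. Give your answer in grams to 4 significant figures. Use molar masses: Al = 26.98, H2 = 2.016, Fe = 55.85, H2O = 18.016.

181.8 g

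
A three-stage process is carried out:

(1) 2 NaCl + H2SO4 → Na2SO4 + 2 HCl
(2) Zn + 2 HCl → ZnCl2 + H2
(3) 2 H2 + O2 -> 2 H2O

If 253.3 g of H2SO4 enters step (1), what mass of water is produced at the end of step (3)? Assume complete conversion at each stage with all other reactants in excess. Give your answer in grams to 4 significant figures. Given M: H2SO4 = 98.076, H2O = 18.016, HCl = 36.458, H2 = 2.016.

46.53 g

n(H2SO4) = 253.3 / 98.076 = 2.5827 mol.
Reaction (1): H2SO4→HCl ratio 1:2 ⇒ n(HCl) = 5.1654 mol.
Reaction (2): HCl→H2 ratio 2:1 ⇒ n(H2) = 2.5827 mol.
Reaction (3): H2→H2O ratio 2:2 ⇒ n(H2O) = 2.5827 mol.
Mass of H2O = 2.5827 × 18.016 = 46.530 g.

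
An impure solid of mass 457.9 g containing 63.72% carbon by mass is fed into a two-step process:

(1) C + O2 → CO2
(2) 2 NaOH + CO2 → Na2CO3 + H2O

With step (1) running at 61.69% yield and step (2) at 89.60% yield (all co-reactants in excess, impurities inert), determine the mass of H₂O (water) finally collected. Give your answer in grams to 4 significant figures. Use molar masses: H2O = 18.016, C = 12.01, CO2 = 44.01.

241.9 g

Pure C = 457.9 × 0.6372 = 291.77 g.
n(C) = 291.77 / 12.01 = 24.294 mol.
Step 1 (C:CO2 = 1:1): theoretical n(CO2) = 24.294 mol; at 61.69% yield, n(CO2) = 14.987 mol.
Step 2 (CO2:H2O = 1:1): theoretical n(H2O) = 14.987 mol, so theoretical mass = 14.987 × 18.016 = 270.01 g.
At 89.60% yield, actual mass of H2O = 270.01 × 0.8960 = 241.93 g.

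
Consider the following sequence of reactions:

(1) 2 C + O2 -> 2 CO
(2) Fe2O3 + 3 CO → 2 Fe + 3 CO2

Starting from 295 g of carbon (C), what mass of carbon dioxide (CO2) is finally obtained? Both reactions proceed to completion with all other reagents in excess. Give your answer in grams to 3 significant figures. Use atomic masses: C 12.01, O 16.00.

M(C) = 12.01 g/mol.
M(CO2) = 12.01 + 2(16.00) = 44.01 g/mol.
n(C) = 295.0 / 12.01 = 24.56 mol.
Step 1 gives a 2:2 ratio of C to CO, so n(CO) = 24.56 mol.
In step 2 the CO:CO2 ratio is 3:3, so n(CO2) = 24.56 mol.
Mass of CO2 = 24.56 × 44.01 = 1081 g.

1080 g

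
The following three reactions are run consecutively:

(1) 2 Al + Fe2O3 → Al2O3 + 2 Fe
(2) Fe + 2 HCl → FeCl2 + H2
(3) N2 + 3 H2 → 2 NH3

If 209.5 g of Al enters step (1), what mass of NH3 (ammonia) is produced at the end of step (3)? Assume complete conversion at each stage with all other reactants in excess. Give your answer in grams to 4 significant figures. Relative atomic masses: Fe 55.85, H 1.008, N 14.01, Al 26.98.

88.18 g

M(Al) = 26.98 g/mol.
M(NH3) = 14.01 + 3(1.008) = 17.034 g/mol.
n(Al) = 209.5 / 26.98 = 7.7650 mol.
Reaction (1): Al→Fe ratio 2:2 ⇒ n(Fe) = 7.7650 mol.
Reaction (2): Fe→H2 ratio 1:1 ⇒ n(H2) = 7.7650 mol.
Reaction (3): H2→NH3 ratio 3:2 ⇒ n(NH3) = 5.1767 mol.
Mass of NH3 = 5.1767 × 17.034 = 88.179 g.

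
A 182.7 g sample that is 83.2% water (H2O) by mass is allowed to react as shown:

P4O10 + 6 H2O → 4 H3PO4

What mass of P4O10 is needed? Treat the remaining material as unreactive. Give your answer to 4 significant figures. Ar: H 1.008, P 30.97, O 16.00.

399.2 g

Mass of pure H2O = 182.7 g × 0.832 = 152.01 g.
M(H2O) = 2(1.008) + 16.00 = 18.016 g/mol.
M(P4O10) = 4(30.97) + 10(16.00) = 283.88 g/mol.
n(H2O) = 152.01 g / 18.016 g/mol = 8.4373 mol.
From the equation the H2O:P4O10 mole ratio is 6:1, so n(P4O10) = 8.4373 × 1/6 = 1.4062 mol.
Mass of P4O10 = 1.4062 mol × 283.88 g/mol = 399.20 g.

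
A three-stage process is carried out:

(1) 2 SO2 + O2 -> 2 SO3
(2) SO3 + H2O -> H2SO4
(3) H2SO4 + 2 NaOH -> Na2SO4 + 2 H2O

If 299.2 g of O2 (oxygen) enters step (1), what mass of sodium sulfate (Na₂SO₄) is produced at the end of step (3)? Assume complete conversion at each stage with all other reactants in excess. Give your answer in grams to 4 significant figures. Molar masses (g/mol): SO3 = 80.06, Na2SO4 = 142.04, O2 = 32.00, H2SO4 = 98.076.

2656 g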